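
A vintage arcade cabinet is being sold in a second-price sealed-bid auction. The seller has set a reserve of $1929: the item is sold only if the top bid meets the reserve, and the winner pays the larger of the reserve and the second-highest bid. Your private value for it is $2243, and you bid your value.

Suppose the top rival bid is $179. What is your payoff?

$314

Your bid $2243 is the highest and exceeds the reserve.
Price = max(second-highest bid, reserve) = max($179, $1929) = $1929.
Payoff = $2243 − $1929 = $314.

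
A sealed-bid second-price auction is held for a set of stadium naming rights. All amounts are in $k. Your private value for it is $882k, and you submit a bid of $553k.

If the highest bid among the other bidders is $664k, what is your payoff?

Your bid $553k is below the highest competing bid $664k, so you lose.
A losing bidder pays nothing and receives nothing: payoff = $0k.

$0k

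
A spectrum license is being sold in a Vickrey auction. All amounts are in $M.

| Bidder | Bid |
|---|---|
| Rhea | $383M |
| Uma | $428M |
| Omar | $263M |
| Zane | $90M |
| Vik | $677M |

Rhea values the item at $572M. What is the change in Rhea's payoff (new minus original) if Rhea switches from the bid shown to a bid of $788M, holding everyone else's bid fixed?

−$105M

The highest bid among the other bidders is $677M; Rhea's bid doesn't change that.
Original bid $383M: Rhea is not highest (top rival bid is $677M); payoff $0M.
Alternative bid $788M: Rhea is highest, pays the top rival bid $677M; payoff $572M − $677M = −$105M.
Change in payoff = −$105M − ($0M) = −$105M.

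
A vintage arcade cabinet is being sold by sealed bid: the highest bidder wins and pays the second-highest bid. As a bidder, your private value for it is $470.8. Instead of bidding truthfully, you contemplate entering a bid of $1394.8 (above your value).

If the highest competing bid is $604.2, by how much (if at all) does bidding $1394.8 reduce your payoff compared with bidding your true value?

Bidding your value $470.8: you lose (since $470.8 < $604.2). Payoff $0.
Bidding $1394.8: you win and pay $604.2. Payoff $470.8 − $604.2 = −$133.4.
The competing bid $604.2 lies between your value and your inflated bid, so overbidding wins an item priced above your value.
Loss from deviating = $0 − (−$133.4) = $133.4.
Truthful bidding weakly dominates here: raising your bid can only win items priced above your value, and lowering it can only forfeit items priced below.

$133.4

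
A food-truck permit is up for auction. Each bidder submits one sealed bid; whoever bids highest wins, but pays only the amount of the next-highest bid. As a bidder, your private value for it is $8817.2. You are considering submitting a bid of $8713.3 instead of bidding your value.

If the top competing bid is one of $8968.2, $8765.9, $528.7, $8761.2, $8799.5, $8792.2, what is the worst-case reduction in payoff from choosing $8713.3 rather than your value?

$8968.2: same outcome either way → loss $0.
$8765.9: truthful gives $51.3, deviation gives $0 → loss $51.3.
$528.7: same outcome either way → loss $0.
$8761.2: truthful gives $56, deviation gives $0 → loss $56.
$8799.5: truthful gives $17.7, deviation gives $0 → loss $17.7.
$8792.2: truthful gives $25, deviation gives $0 → loss $25.
Maximum loss: $56.

$56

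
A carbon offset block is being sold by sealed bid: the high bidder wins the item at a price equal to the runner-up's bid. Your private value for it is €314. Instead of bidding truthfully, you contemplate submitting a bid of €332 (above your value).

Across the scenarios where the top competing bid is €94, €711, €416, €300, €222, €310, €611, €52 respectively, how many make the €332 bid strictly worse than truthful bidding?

0

The deviation hurts exactly when the highest competing bid lies strictly between €314 and €332 — overbidding then wins at a price above your value.
€94: below both → same outcome either way.
€711: above both → same outcome either way.
€416: above both → same outcome either way.
€300: below both → same outcome either way.
€222: below both → same outcome either way.
€310: below both → same outcome either way.
€611: above both → same outcome either way.
€52: below both → same outcome either way.
Count: 0.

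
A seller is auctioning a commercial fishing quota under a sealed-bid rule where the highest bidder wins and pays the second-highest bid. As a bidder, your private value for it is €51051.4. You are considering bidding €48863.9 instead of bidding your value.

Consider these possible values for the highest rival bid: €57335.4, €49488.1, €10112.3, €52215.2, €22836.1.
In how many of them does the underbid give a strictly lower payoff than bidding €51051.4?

1

The deviation hurts exactly when the highest competing bid lies strictly between €48863.9 and €51051.4 — underbidding then forfeits a profitable win.
€57335.4: above both → same outcome either way.
€49488.1: inside the interval → strictly worse (loss €1563.3).
€10112.3: below both → same outcome either way.
€52215.2: above both → same outcome either way.
€22836.1: below both → same outcome either way.
Count: 1.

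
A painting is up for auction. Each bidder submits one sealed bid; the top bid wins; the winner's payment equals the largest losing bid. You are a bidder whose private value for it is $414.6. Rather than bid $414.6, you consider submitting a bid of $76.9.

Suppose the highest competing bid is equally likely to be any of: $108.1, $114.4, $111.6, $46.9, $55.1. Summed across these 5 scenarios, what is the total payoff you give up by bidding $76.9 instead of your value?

The deviation costs you only when the competing bid falls strictly between $76.9 and $414.6; elsewhere both bids give the same outcome.
$108.1: truthful payoff $306.5, deviation payoff $0 → loss $306.5.
$114.4: truthful payoff $300.2, deviation payoff $0 → loss $300.2.
$111.6: truthful payoff $303, deviation payoff $0 → loss $303.
$46.9: outcomes coincide → loss $0.
$55.1: outcomes coincide → loss $0.
Total loss = $306.5 + $300.2 + $303 = $909.7.
In a second-price auction your bid sets only whether you win, not what you pay, so bidding your true value is weakly dominant.

$909.7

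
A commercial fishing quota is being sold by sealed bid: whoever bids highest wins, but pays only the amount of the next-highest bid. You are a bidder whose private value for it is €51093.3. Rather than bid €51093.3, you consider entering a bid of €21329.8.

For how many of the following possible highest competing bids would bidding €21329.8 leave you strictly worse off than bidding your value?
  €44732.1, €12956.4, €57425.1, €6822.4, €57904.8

1

The deviation hurts exactly when the highest competing bid lies strictly between €21329.8 and €51093.3 — underbidding then forfeits a profitable win.
€44732.1: inside the interval → strictly worse (loss €6361.2).
€12956.4: below both → same outcome either way.
€57425.1: above both → same outcome either way.
€6822.4: below both → same outcome either way.
€57904.8: above both → same outcome either way.
Count: 1.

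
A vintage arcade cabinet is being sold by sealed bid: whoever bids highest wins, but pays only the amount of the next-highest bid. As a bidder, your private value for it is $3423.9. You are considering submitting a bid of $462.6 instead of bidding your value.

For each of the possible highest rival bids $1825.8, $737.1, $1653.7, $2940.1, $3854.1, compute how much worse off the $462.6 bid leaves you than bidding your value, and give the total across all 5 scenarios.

The deviation costs you only when the competing bid falls strictly between $462.6 and $3423.9; elsewhere both bids give the same outcome.
$1825.8: truthful payoff $1598.1, deviation payoff $0 → loss $1598.1.
$737.1: truthful payoff $2686.8, deviation payoff $0 → loss $2686.8.
$1653.7: truthful payoff $1770.2, deviation payoff $0 → loss $1770.2.
$2940.1: truthful payoff $483.8, deviation payoff $0 → loss $483.8.
$3854.1: outcomes coincide → loss $0.
Total loss = $1598.1 + $2686.8 + $1770.2 + $483.8 = $6538.9.

$6538.9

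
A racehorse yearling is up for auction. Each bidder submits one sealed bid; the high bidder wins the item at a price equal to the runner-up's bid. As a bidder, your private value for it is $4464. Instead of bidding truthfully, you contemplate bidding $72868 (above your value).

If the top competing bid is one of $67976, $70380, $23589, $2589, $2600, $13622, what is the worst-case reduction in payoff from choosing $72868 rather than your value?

$65916

$67976: truthful gives $0, deviation gives −$63512 → loss $63512.
$70380: truthful gives $0, deviation gives −$65916 → loss $65916.
$23589: truthful gives $0, deviation gives −$19125 → loss $19125.
$2589: same outcome either way → loss $0.
$2600: same outcome either way → loss $0.
$13622: truthful gives $0, deviation gives −$9158 → loss $9158.
Maximum loss: $65916.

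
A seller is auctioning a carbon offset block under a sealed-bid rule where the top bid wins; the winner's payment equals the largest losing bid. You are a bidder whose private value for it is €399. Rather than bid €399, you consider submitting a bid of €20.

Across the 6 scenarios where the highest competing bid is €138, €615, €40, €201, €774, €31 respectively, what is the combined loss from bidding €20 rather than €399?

The deviation costs you only when the competing bid falls strictly between €20 and €399; elsewhere both bids give the same outcome.
€138: truthful payoff €261, deviation payoff €0 → loss €261.
€615: outcomes coincide → loss €0.
€40: truthful payoff €359, deviation payoff €0 → loss €359.
€201: truthful payoff €198, deviation payoff €0 → loss €198.
€774: outcomes coincide → loss €0.
€31: truthful payoff €368, deviation payoff €0 → loss €368.
Total loss = €261 + €359 + €198 + €368 = €1186.
Because the price is fixed by the runner-up's bid, deviating from your value can only change a good outcome into a bad one — never the reverse.

€1186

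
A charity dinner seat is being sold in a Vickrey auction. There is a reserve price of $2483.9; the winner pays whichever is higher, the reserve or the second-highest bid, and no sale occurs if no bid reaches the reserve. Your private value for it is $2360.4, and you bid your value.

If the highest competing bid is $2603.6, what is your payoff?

$0

Your bid $2360.4 is below the highest competing bid $2603.6, so you lose. Payoff $0.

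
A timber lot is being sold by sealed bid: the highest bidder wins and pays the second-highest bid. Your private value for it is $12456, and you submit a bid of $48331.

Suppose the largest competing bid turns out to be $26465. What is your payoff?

Your bid $48331 exceeds the highest competing bid $26465, so you win.
In a second-price auction the winner pays the second-highest bid, $26465.
Payoff = value − price = $12456 − $26465 = −$14009.

−$14009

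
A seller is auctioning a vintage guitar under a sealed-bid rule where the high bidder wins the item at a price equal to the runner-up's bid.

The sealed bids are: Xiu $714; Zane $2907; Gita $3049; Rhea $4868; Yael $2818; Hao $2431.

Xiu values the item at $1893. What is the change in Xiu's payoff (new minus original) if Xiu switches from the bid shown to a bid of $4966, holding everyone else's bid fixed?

The highest bid among the other bidders is $4868; Xiu's bid doesn't change that.
Original bid $714: Xiu is not highest (top rival bid is $4868); payoff $0.
Alternative bid $4966: Xiu is highest, pays the top rival bid $4868; payoff $1893 − $4868 = −$2975.
Change in payoff = −$2975 − ($0) = −$2975.

−$2975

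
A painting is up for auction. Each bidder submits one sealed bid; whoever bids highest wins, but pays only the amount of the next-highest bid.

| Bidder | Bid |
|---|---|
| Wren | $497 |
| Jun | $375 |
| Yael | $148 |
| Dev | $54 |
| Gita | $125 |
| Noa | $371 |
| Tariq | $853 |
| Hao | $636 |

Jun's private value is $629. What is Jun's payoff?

Highest bid: Tariq at $853, so Tariq wins.
Second-highest bid: Hao at $636 — that is the price the winner pays.
Jun did not win, so Jun pays nothing and receives nothing: payoff $0.

$0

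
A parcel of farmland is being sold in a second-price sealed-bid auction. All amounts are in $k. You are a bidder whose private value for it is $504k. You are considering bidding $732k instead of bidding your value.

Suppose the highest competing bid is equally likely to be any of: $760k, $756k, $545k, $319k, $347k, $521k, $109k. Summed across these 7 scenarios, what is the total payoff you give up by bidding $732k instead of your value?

The deviation costs you only when the competing bid falls strictly between $504k and $732k; elsewhere both bids give the same outcome.
$760k: outcomes coincide → loss $0k.
$756k: outcomes coincide → loss $0k.
$545k: truthful payoff $0k, deviation payoff −$41k → loss $41k.
$319k: outcomes coincide → loss $0k.
$347k: outcomes coincide → loss $0k.
$521k: truthful payoff $0k, deviation payoff −$17k → loss $17k.
$109k: outcomes coincide → loss $0k.
Total loss = $41k + $17k = $58k.
Because the price is fixed by the runner-up's bid, deviating from your value can only change a good outcome into a bad one — never the reverse.

$58k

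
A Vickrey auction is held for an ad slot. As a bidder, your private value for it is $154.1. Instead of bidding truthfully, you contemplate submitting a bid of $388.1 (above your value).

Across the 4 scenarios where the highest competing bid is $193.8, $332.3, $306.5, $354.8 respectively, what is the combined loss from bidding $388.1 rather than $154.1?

The deviation costs you only when the competing bid falls strictly between $154.1 and $388.1; elsewhere both bids give the same outcome.
$193.8: truthful payoff $0, deviation payoff −$39.7 → loss $39.7.
$332.3: truthful payoff $0, deviation payoff −$178.2 → loss $178.2.
$306.5: truthful payoff $0, deviation payoff −$152.4 → loss $152.4.
$354.8: truthful payoff $0, deviation payoff −$200.7 → loss $200.7.
Total loss = $39.7 + $178.2 + $152.4 + $200.7 = $571.

$571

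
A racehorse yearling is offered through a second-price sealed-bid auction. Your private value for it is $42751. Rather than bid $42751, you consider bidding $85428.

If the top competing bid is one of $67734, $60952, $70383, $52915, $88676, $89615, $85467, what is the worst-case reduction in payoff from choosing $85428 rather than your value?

$67734: truthful gives $0, deviation gives −$24983 → loss $24983.
$60952: truthful gives $0, deviation gives −$18201 → loss $18201.
$70383: truthful gives $0, deviation gives −$27632 → loss $27632.
$52915: truthful gives $0, deviation gives −$10164 → loss $10164.
$88676: same outcome either way → loss $0.
$89615: same outcome either way → loss $0.
$85467: same outcome either way → loss $0.
Maximum loss: $27632.

$27632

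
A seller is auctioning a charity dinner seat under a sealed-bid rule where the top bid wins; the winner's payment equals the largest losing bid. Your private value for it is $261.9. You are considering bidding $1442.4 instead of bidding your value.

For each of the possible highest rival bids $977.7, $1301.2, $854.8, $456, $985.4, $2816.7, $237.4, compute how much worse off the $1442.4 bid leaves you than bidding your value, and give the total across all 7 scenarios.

$3265.6

The deviation costs you only when the competing bid falls strictly between $261.9 and $1442.4; elsewhere both bids give the same outcome.
$977.7: truthful payoff $0, deviation payoff −$715.8 → loss $715.8.
$1301.2: truthful payoff $0, deviation payoff −$1039.3 → loss $1039.3.
$854.8: truthful payoff $0, deviation payoff −$592.9 → loss $592.9.
$456: truthful payoff $0, deviation payoff −$194.1 → loss $194.1.
$985.4: truthful payoff $0, deviation payoff −$723.5 → loss $723.5.
$2816.7: outcomes coincide → loss $0.
$237.4: outcomes coincide → loss $0.
Total loss = $715.8 + $1039.3 + $592.9 + $194.1 + $723.5 = $3265.6.
Truthful bidding weakly dominates here: raising your bid can only win items priced above your value, and lowering it can only forfeit items priced below.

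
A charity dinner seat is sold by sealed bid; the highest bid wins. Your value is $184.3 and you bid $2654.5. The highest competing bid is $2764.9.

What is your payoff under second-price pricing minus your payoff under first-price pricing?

$0

Your bid $2654.5 is below $2764.9, so you lose under either rule.
Payoff is $0 in both cases; difference = $0.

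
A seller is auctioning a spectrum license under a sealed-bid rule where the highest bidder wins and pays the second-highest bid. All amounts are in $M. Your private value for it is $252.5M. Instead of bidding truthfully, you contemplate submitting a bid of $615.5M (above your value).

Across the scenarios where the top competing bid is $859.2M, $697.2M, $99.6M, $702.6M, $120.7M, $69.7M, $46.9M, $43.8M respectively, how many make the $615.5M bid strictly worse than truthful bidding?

The deviation hurts exactly when the highest competing bid lies strictly between $252.5M and $615.5M — overbidding then wins at a price above your value.
$859.2M: above both → same outcome either way.
$697.2M: above both → same outcome either way.
$99.6M: below both → same outcome either way.
$702.6M: above both → same outcome either way.
$120.7M: below both → same outcome either way.
$69.7M: below both → same outcome either way.
$46.9M: below both → same outcome either way.
$43.8M: below both → same outcome either way.
Count: 0.

0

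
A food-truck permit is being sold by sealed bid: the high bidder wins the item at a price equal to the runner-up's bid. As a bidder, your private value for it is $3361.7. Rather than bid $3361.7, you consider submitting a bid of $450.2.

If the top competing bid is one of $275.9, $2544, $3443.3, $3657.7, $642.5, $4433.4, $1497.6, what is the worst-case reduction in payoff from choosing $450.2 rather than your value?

$275.9: same outcome either way → loss $0.
$2544: truthful gives $817.7, deviation gives $0 → loss $817.7.
$3443.3: same outcome either way → loss $0.
$3657.7: same outcome either way → loss $0.
$642.5: truthful gives $2719.2, deviation gives $0 → loss $2719.2.
$4433.4: same outcome either way → loss $0.
$1497.6: truthful gives $1864.1, deviation gives $0 → loss $1864.1.
Maximum loss: $2719.2.

$2719.2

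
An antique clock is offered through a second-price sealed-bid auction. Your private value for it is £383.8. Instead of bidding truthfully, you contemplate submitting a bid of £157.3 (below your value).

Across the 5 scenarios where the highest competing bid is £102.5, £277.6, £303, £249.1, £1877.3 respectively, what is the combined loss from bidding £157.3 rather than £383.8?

The deviation costs you only when the competing bid falls strictly between £157.3 and £383.8; elsewhere both bids give the same outcome.
£102.5: outcomes coincide → loss £0.
£277.6: truthful payoff £106.2, deviation payoff £0 → loss £106.2.
£303: truthful payoff £80.8, deviation payoff £0 → loss £80.8.
£249.1: truthful payoff £134.7, deviation payoff £0 → loss £134.7.
£1877.3: outcomes coincide → loss £0.
Total loss = £106.2 + £80.8 + £134.7 = £321.7.
In a second-price auction your bid sets only whether you win, not what you pay, so bidding your true value is weakly dominant.

£321.7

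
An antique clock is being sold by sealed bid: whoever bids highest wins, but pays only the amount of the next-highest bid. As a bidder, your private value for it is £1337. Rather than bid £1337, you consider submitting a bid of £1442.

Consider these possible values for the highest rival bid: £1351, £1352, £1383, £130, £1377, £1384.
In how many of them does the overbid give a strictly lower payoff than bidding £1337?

The deviation hurts exactly when the highest competing bid lies strictly between £1337 and £1442 — overbidding then wins at a price above your value.
£1351: inside the interval → strictly worse (loss £14).
£1352: inside the interval → strictly worse (loss £15).
£1383: inside the interval → strictly worse (loss £46).
£130: below both → same outcome either way.
£1377: inside the interval → strictly worse (loss £40).
£1384: inside the interval → strictly worse (loss £47).
Count: 5.

5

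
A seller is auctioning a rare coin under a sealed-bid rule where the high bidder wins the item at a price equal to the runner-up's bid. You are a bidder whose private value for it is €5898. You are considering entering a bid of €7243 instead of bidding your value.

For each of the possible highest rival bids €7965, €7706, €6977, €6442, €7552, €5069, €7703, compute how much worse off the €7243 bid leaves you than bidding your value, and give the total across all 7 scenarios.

€1623

The deviation costs you only when the competing bid falls strictly between €5898 and €7243; elsewhere both bids give the same outcome.
€7965: outcomes coincide → loss €0.
€7706: outcomes coincide → loss €0.
€6977: truthful payoff €0, deviation payoff −€1079 → loss €1079.
€6442: truthful payoff €0, deviation payoff −€544 → loss €544.
€7552: outcomes coincide → loss €0.
€5069: outcomes coincide → loss €0.
€7703: outcomes coincide → loss €0.
Total loss = €1079 + €544 = €1623.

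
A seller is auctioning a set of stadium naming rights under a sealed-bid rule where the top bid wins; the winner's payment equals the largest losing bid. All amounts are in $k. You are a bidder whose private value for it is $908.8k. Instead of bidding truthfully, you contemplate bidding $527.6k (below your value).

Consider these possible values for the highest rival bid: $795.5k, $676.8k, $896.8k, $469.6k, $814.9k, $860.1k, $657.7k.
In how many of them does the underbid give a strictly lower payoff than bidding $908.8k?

The deviation hurts exactly when the highest competing bid lies strictly between $527.6k and $908.8k — underbidding then forfeits a profitable win.
$795.5k: inside the interval → strictly worse (loss $113.3k).
$676.8k: inside the interval → strictly worse (loss $232k).
$896.8k: inside the interval → strictly worse (loss $12k).
$469.6k: below both → same outcome either way.
$814.9k: inside the interval → strictly worse (loss $93.9k).
$860.1k: inside the interval → strictly worse (loss $48.7k).
$657.7k: inside the interval → strictly worse (loss $251.1k).
Count: 6.

6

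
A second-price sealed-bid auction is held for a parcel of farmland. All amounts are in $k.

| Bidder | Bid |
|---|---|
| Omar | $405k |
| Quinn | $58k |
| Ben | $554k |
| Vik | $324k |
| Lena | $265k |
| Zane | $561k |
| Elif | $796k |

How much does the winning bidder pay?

Highest bid: Elif at $796k, so Elif wins.
Second-highest bid: Zane at $561k — that is the price the winner pays.

$561k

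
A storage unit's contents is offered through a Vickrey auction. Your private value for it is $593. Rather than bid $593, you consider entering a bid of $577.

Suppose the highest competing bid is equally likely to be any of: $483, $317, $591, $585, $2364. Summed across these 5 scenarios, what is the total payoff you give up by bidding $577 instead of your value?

The deviation costs you only when the competing bid falls strictly between $577 and $593; elsewhere both bids give the same outcome.
$483: outcomes coincide → loss $0.
$317: outcomes coincide → loss $0.
$591: truthful payoff $2, deviation payoff $0 → loss $2.
$585: truthful payoff $8, deviation payoff $0 → loss $8.
$2364: outcomes coincide → loss $0.
Total loss = $2 + $8 = $10.
Because the price is fixed by the runner-up's bid, deviating from your value can only change a good outcome into a bad one — never the reverse.

$10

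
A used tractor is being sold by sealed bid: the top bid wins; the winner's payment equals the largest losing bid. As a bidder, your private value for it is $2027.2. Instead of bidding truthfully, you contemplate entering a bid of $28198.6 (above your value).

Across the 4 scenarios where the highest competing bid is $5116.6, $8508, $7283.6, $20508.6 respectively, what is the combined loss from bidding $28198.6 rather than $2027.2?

The deviation costs you only when the competing bid falls strictly between $2027.2 and $28198.6; elsewhere both bids give the same outcome.
$5116.6: truthful payoff $0, deviation payoff −$3089.4 → loss $3089.4.
$8508: truthful payoff $0, deviation payoff −$6480.8 → loss $6480.8.
$7283.6: truthful payoff $0, deviation payoff −$5256.4 → loss $5256.4.
$20508.6: truthful payoff $0, deviation payoff −$18481.4 → loss $18481.4.
Total loss = $3089.4 + $6480.8 + $5256.4 + $18481.4 = $33308.

$33308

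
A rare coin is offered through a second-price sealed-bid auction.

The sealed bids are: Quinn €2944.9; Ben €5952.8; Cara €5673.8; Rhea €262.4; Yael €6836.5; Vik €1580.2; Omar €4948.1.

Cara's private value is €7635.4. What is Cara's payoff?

€0

Highest bid: Yael at €6836.5, so Yael wins.
Second-highest bid: Ben at €5952.8 — that is the price the winner pays.
Cara did not win, so Cara pays nothing and receives nothing: payoff €0.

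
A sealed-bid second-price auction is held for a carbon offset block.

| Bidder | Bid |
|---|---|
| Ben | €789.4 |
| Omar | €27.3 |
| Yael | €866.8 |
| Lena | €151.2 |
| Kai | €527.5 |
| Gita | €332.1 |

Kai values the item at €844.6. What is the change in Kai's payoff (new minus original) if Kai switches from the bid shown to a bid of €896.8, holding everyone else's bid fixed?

−€22.2

The highest bid among the other bidders is €866.8; Kai's bid doesn't change that.
Original bid €527.5: Kai is not highest (top rival bid is €866.8); payoff €0.
Alternative bid €896.8: Kai is highest, pays the top rival bid €866.8; payoff €844.6 − €866.8 = −€22.2.
Change in payoff = −€22.2 − (€0) = −€22.2.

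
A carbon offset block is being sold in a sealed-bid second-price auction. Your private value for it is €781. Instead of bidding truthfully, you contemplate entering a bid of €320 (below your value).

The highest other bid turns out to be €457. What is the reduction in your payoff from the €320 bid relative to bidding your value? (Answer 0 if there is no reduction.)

€324

Bidding your value €781: you win (since €781 > €457) and pay €457. Payoff €324.
Bidding €320: you lose. Payoff €0.
The competing bid €457 lies between your shaded bid and your value, so underbidding forfeits an item you could have won at a profitable price.
Loss from deviating = €324 − (€0) = €324.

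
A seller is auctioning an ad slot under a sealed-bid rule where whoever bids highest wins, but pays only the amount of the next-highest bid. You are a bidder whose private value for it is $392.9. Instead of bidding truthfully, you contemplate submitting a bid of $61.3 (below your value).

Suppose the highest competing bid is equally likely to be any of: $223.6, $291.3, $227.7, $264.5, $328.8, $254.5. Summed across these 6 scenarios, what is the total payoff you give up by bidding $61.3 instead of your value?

$767

The deviation costs you only when the competing bid falls strictly between $61.3 and $392.9; elsewhere both bids give the same outcome.
$223.6: truthful payoff $169.3, deviation payoff $0 → loss $169.3.
$291.3: truthful payoff $101.6, deviation payoff $0 → loss $101.6.
$227.7: truthful payoff $165.2, deviation payoff $0 → loss $165.2.
$264.5: truthful payoff $128.4, deviation payoff $0 → loss $128.4.
$328.8: truthful payoff $64.1, deviation payoff $0 → loss $64.1.
$254.5: truthful payoff $138.4, deviation payoff $0 → loss $138.4.
Total loss = $169.3 + $101.6 + $165.2 + $128.4 + $64.1 + $138.4 = $767.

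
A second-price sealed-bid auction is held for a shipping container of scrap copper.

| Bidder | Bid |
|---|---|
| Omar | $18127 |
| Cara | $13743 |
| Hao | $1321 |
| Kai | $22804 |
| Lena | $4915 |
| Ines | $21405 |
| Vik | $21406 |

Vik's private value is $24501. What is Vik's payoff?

$0

Highest bid: Kai at $22804, so Kai wins.
Second-highest bid: Vik at $21406 — that is the price the winner pays.
Vik did not win, so Vik pays nothing and receives nothing: payoff $0.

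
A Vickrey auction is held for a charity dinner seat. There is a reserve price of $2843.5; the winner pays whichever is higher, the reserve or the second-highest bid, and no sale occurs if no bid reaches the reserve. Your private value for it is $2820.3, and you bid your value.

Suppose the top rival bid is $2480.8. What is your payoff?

Your bid $2820.3 is the highest bid but falls below the reserve $2843.5, so the item goes unsold. Payoff $0.

$0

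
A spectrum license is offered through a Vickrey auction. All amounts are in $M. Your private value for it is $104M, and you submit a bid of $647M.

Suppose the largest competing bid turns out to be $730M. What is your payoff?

$0M

Your bid $647M is below the highest competing bid $730M, so you lose.
A losing bidder pays nothing and receives nothing: payoff = $0M.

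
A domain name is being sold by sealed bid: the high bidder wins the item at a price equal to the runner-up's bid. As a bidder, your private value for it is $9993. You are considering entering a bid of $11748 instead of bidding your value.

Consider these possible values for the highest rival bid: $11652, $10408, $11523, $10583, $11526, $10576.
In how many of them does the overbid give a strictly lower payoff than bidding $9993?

The deviation hurts exactly when the highest competing bid lies strictly between $9993 and $11748 — overbidding then wins at a price above your value.
$11652: inside the interval → strictly worse (loss $1659).
$10408: inside the interval → strictly worse (loss $415).
$11523: inside the interval → strictly worse (loss $1530).
$10583: inside the interval → strictly worse (loss $590).
$11526: inside the interval → strictly worse (loss $1533).
$10576: inside the interval → strictly worse (loss $583).
Count: 6.

6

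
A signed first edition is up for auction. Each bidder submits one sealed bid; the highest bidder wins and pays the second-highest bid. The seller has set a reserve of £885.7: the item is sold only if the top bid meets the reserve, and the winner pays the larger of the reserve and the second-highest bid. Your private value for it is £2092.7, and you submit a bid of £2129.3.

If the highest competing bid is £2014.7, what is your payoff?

Your bid £2129.3 is the highest and exceeds the reserve.
Price = max(second-highest bid, reserve) = max(£2014.7, £885.7) = £2014.7.
Payoff = £2092.7 − £2014.7 = £78.

£78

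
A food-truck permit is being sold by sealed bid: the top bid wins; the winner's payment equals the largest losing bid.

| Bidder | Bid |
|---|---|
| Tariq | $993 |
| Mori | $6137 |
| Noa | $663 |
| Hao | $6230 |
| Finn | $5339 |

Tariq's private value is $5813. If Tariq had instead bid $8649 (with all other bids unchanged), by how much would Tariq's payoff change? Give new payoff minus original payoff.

The highest bid among the other bidders is $6230; Tariq's bid doesn't change that.
Original bid $993: Tariq is not highest (top rival bid is $6230); payoff $0.
Alternative bid $8649: Tariq is highest, pays the top rival bid $6230; payoff $5813 − $6230 = −$417.
Change in payoff = −$417 − ($0) = −$417.

−$417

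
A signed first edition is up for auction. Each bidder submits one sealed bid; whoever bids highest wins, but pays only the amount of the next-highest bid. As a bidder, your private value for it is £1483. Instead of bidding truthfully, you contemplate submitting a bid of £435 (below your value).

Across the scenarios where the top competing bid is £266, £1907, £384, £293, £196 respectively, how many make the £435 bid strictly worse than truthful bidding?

0

The deviation hurts exactly when the highest competing bid lies strictly between £435 and £1483 — underbidding then forfeits a profitable win.
£266: below both → same outcome either way.
£1907: above both → same outcome either way.
£384: below both → same outcome either way.
£293: below both → same outcome either way.
£196: below both → same outcome either way.
Count: 0.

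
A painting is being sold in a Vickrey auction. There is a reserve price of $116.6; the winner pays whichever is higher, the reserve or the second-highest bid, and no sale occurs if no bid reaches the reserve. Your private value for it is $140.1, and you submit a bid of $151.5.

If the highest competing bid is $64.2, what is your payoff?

$23.5

Your bid $151.5 is the highest and exceeds the reserve.
Price = max(second-highest bid, reserve) = max($64.2, $116.6) = $116.6.
Payoff = $140.1 − $116.6 = $23.5.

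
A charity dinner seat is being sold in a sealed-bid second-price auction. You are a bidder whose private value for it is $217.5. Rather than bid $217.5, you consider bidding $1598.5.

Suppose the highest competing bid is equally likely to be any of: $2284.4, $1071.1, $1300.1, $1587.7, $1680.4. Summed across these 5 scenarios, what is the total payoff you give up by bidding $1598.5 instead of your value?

$3306.4

The deviation costs you only when the competing bid falls strictly between $217.5 and $1598.5; elsewhere both bids give the same outcome.
$2284.4: outcomes coincide → loss $0.
$1071.1: truthful payoff $0, deviation payoff −$853.6 → loss $853.6.
$1300.1: truthful payoff $0, deviation payoff −$1082.6 → loss $1082.6.
$1587.7: truthful payoff $0, deviation payoff −$1370.2 → loss $1370.2.
$1680.4: outcomes coincide → loss $0.
Total loss = $853.6 + $1082.6 + $1370.2 = $3306.4.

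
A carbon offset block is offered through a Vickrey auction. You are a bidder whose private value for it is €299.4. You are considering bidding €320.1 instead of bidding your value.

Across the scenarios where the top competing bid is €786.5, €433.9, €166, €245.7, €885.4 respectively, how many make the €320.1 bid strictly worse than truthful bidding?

The deviation hurts exactly when the highest competing bid lies strictly between €299.4 and €320.1 — overbidding then wins at a price above your value.
€786.5: above both → same outcome either way.
€433.9: above both → same outcome either way.
€166: below both → same outcome either way.
€245.7: below both → same outcome either way.
€885.4: above both → same outcome either way.
Count: 0.

0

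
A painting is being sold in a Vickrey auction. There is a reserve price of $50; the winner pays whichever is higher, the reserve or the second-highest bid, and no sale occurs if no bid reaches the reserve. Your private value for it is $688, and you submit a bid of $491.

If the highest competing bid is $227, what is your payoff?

$461

Your bid $491 is the highest and exceeds the reserve.
Price = max(second-highest bid, reserve) = max($227, $50) = $227.
Payoff = $688 − $227 = $461.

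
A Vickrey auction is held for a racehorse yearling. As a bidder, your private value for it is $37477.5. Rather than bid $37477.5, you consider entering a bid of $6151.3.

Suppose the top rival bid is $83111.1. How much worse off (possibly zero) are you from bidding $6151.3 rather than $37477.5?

$0

Bidding your value $37477.5: you lose (since $37477.5 < $83111.1). Payoff $0.
Bidding $6151.3: you lose. Payoff $0.
Difference = $0 − $0 = $0; both bids lead to the same outcome because the competing bid is above both your value and your alternative bid.
Truthful bidding weakly dominates here: raising your bid can only win items priced above your value, and lowering it can only forfeit items priced below.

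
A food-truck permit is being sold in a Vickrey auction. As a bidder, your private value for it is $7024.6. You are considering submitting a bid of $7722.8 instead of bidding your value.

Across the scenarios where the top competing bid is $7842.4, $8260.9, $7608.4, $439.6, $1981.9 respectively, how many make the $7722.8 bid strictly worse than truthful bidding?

The deviation hurts exactly when the highest competing bid lies strictly between $7024.6 and $7722.8 — overbidding then wins at a price above your value.
$7842.4: above both → same outcome either way.
$8260.9: above both → same outcome either way.
$7608.4: inside the interval → strictly worse (loss $583.8).
$439.6: below both → same outcome either way.
$1981.9: below both → same outcome either way.
Count: 1.

1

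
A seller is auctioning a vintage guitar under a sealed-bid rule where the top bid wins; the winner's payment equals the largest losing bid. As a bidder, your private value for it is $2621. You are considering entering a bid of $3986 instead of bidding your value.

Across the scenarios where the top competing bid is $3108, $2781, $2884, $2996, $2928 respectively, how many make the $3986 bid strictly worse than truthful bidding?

The deviation hurts exactly when the highest competing bid lies strictly between $2621 and $3986 — overbidding then wins at a price above your value.
$3108: inside the interval → strictly worse (loss $487).
$2781: inside the interval → strictly worse (loss $160).
$2884: inside the interval → strictly worse (loss $263).
$2996: inside the interval → strictly worse (loss $375).
$2928: inside the interval → strictly worse (loss $307).
Count: 5.

5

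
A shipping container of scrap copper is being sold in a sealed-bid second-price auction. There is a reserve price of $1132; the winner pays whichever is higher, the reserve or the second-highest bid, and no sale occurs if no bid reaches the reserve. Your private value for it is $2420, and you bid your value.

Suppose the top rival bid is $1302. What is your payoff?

$1118

Your bid $2420 is the highest and exceeds the reserve.
Price = max(second-highest bid, reserve) = max($1302, $1132) = $1302.
Payoff = $2420 − $1302 = $1118.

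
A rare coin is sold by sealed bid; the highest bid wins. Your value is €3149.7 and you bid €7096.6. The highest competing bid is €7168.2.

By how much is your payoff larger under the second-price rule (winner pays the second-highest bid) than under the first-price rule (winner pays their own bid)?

€0

Your bid €7096.6 is below €7168.2, so you lose under either rule.
Payoff is €0 in both cases; difference = €0.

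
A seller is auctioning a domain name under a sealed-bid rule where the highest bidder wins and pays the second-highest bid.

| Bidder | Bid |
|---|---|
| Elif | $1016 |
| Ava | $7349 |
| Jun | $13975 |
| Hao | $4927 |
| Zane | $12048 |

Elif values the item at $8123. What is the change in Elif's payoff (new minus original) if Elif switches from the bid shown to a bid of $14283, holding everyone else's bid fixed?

−$5852

The highest bid among the other bidders is $13975; Elif's bid doesn't change that.
Original bid $1016: Elif is not highest (top rival bid is $13975); payoff $0.
Alternative bid $14283: Elif is highest, pays the top rival bid $13975; payoff $8123 − $13975 = −$5852.
Change in payoff = −$5852 − ($0) = −$5852.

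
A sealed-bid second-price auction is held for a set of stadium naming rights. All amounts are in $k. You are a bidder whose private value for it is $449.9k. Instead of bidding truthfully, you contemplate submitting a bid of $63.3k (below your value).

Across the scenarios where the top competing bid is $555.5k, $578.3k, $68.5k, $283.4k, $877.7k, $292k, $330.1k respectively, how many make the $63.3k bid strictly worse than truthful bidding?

The deviation hurts exactly when the highest competing bid lies strictly between $63.3k and $449.9k — underbidding then forfeits a profitable win.
$555.5k: above both → same outcome either way.
$578.3k: above both → same outcome either way.
$68.5k: inside the interval → strictly worse (loss $381.4k).
$283.4k: inside the interval → strictly worse (loss $166.5k).
$877.7k: above both → same outcome either way.
$292k: inside the interval → strictly worse (loss $157.9k).
$330.1k: inside the interval → strictly worse (loss $119.8k).
Count: 4.

4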